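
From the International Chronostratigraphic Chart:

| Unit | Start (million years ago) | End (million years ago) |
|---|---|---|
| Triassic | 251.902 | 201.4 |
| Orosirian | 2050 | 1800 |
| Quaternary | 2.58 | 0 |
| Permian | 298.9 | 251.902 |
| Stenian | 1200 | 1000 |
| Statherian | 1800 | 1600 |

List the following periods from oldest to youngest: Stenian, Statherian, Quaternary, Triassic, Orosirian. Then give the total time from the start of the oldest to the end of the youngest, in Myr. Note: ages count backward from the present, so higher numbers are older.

Orosirian, Statherian, Stenian, Triassic, Quaternary; total span 2050 Myr

Start ages (Ma): Orosirian 2050, Statherian 1800, Stenian 1200, Triassic 251.902, Quaternary 2.58.
Ordered oldest to youngest: Orosirian, Statherian, Stenian, Triassic, Quaternary.
Span = 2050 − 0 = 2050 Myr.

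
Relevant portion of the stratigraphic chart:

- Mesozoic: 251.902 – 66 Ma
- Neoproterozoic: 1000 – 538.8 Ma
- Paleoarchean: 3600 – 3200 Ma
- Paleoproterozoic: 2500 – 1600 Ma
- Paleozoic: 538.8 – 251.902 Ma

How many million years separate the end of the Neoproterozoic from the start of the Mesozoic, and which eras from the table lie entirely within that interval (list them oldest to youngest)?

286.898 million years; Paleozoic

End of Neoproterozoic = 538.8 Ma; start of Mesozoic = 251.902 Ma.
Gap = 538.8 − 251.902 = 286.898 Myr.
Eras wholly inside 538.8–251.902 Ma: Paleozoic (538.8–251.902).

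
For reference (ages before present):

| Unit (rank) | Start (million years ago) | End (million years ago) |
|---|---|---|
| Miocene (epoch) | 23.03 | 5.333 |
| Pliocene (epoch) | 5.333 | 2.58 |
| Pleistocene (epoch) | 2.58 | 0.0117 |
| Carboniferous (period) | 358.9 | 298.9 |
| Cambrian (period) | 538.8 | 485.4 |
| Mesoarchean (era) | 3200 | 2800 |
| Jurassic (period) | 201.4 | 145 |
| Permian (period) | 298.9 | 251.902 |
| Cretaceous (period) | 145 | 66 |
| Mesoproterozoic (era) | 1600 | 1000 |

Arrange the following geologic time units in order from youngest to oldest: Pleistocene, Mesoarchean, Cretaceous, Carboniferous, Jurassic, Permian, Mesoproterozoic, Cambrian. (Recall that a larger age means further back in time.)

Read off each span (Ma): Pleistocene 2.58–0.0117; Mesoarchean 3200–2800; Cretaceous 145–66; Carboniferous 358.9–298.9; Jurassic 201.4–145; Permian 298.9–251.902; Mesoproterozoic 1600–1000; Cambrian 538.8–485.4.
Larger Ma is older, so oldest→youngest is Mesoarchean, Mesoproterozoic, Cambrian, Carboniferous, Permian, Jurassic, Cretaceous, Pleistocene; reverse it for youngest→oldest.

Pleistocene → Cretaceous → Jurassic → Permian → Carboniferous → Cambrian → Mesoproterozoic → Mesoarchean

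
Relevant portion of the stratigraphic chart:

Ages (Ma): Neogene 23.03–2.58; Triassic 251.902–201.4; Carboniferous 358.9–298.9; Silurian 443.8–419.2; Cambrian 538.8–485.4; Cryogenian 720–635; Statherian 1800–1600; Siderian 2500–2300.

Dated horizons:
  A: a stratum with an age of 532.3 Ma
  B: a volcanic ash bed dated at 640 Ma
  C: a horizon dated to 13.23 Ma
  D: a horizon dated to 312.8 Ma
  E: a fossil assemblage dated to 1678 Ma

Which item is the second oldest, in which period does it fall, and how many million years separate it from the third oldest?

Sorted oldest-first by Ma: E (1678), B (640), A (532.3), D (312.8), C (13.23).
The second oldest is B at 640 Ma, which lies in 720–635 Ma: the Cryogenian.
The third oldest is A at 532.3 Ma; separation = |640 − 532.3| = 107.7 Myr.

B, in the Cryogenian; 107.7 million years to A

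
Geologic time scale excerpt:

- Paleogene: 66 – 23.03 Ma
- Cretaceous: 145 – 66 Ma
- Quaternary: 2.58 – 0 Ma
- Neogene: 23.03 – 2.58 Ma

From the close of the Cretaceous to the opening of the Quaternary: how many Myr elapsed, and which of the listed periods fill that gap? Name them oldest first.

End of Cretaceous = 66 Ma; start of Quaternary = 2.58 Ma.
Gap = 66 − 2.58 = 63.42 Myr.
Periods wholly inside 66–2.58 Ma: Paleogene (66–23.03), Neogene (23.03–2.58).

63.42 million years; Paleogene, Neogene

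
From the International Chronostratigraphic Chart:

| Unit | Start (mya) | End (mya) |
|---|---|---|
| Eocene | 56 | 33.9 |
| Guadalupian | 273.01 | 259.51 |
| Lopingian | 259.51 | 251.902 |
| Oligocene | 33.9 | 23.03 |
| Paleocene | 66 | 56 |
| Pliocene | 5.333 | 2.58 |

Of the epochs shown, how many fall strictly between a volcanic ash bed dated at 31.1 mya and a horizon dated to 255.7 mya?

2

255.7 Ma sits inside the Lopingian (259.51–251.902) and 31.1 Ma inside the Oligocene (33.9–23.03); neither of those is wholly between the two dates.
The listed epochs lying completely between them are Paleocene, Eocene — 2 in all.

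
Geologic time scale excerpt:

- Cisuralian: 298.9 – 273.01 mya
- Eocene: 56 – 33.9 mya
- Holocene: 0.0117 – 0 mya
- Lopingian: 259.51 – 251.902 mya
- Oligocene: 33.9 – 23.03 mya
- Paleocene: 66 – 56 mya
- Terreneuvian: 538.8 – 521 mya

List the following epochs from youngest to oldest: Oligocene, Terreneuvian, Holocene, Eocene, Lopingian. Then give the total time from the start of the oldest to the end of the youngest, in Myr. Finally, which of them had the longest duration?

Start ages (Ma): Terreneuvian 538.8, Lopingian 259.51, Eocene 56, Oligocene 33.9, Holocene 0.0117.
Ordered youngest to oldest: Holocene, Oligocene, Eocene, Lopingian, Terreneuvian.
Span = 538.8 − 0 = 538.8 Myr.
Durations: Oligocene 10.87, Holocene 0.0117, Eocene 22.1, Lopingian 7.608, Terreneuvian 17.8 → longest is Eocene (22.1 Myr).

Holocene → Oligocene → Eocene → Lopingian → Terreneuvian; total span 538.8 Myr; longest is Eocene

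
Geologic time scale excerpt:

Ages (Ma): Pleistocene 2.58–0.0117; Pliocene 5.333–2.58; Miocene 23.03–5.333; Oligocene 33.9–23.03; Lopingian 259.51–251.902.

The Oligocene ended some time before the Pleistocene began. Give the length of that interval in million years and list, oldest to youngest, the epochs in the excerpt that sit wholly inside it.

The Oligocene closes at 23.03 Ma and the Pleistocene opens at 2.58 Ma, so the interval is 23.03 − 2.58 = 20.45 Myr.
An epoch fits inside if it starts at or after 23.03 Ma and ends at or before 2.58 Ma; oldest first that gives Miocene, Pliocene.

20.45 million years; Miocene, Pliocene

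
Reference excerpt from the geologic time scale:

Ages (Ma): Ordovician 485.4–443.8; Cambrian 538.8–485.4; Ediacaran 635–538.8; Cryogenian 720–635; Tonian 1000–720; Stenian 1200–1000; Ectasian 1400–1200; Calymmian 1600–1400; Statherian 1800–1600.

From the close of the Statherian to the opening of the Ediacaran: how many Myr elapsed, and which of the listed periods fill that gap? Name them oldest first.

The Statherian closes at 1600 Ma and the Ediacaran opens at 635 Ma, so the interval is 1600 − 635 = 965 Myr.
A period fits inside if it starts at or after 1600 Ma and ends at or before 635 Ma; oldest first that gives Calymmian, Ectasian, Stenian, Tonian, Cryogenian.

965 million years; Calymmian, Ectasian, Stenian, Tonian, Cryogenian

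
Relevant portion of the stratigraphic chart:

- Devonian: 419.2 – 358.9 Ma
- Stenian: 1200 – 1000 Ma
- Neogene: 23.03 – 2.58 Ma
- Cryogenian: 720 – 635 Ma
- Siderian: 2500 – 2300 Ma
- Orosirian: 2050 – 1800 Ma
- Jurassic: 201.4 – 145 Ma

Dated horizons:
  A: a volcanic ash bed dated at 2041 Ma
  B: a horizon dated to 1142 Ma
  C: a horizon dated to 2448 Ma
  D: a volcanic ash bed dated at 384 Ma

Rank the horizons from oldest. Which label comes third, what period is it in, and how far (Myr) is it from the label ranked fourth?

Sorted oldest-first by Ma: C (2448), A (2041), B (1142), D (384).
The third oldest is B at 1142 Ma, which lies in 1200–1000 Ma: the Stenian.
The fourth oldest is D at 384 Ma; separation = |1142 − 384| = 758 Myr.

B, in the Stenian; 758 million years to D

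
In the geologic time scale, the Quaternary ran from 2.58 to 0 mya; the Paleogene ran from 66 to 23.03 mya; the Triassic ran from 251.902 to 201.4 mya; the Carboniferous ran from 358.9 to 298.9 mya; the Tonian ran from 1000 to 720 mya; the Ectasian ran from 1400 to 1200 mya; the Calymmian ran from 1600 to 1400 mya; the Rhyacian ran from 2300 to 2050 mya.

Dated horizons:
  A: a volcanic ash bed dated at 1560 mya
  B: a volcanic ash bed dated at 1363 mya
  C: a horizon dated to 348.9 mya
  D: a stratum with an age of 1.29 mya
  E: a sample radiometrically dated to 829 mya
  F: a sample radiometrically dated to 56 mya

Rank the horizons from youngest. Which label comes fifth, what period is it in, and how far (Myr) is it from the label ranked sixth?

Sorted youngest-first by Ma: D (1.29), F (56), C (348.9), E (829), B (1363), A (1560).
The fifth youngest is B at 1363 Ma, which lies in 1400–1200 Ma: the Ectasian.
The sixth youngest is A at 1560 Ma; separation = |1363 − 1560| = 197 Myr.

B, in the Ectasian; 197 million years to A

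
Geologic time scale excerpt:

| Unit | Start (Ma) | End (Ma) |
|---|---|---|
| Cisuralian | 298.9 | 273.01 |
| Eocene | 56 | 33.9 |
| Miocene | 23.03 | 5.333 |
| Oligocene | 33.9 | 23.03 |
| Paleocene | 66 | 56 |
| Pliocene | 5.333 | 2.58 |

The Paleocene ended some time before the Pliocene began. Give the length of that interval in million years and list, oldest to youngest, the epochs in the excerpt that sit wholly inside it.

50.667 million years; Eocene, Oligocene, Miocene

End of Paleocene = 56 Ma; start of Pliocene = 5.333 Ma.
Gap = 56 − 5.333 = 50.667 Myr.
Epochs wholly inside 56–5.333 Ma: Eocene (56–33.9), Oligocene (33.9–23.03), Miocene (23.03–5.333).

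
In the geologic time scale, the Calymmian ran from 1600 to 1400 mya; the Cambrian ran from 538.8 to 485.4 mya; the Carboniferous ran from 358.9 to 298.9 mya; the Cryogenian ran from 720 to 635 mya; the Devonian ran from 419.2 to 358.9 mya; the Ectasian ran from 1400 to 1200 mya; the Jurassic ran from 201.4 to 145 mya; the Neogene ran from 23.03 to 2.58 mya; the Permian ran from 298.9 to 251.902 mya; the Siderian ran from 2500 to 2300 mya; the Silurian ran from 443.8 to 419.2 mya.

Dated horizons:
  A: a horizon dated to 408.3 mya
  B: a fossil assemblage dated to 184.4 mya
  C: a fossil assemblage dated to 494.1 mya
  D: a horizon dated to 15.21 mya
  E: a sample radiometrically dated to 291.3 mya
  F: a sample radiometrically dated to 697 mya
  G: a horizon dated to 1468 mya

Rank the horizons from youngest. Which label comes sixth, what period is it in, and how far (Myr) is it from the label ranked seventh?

Sorted youngest-first by Ma: D (15.21), B (184.4), E (291.3), A (408.3), C (494.1), F (697), G (1468).
The sixth youngest is F at 697 Ma, which lies in 720–635 Ma: the Cryogenian.
The seventh youngest is G at 1468 Ma; separation = |697 − 1468| = 771 Myr.

F, in the Cryogenian; 771 million years to G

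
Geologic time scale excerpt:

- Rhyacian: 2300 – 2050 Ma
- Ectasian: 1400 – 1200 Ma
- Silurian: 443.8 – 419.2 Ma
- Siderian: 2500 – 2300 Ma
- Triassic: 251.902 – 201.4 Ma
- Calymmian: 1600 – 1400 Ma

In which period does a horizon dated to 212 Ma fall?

Triassic

212 Ma lies between 251.902 and 201.4 Ma, so it falls in the Triassic.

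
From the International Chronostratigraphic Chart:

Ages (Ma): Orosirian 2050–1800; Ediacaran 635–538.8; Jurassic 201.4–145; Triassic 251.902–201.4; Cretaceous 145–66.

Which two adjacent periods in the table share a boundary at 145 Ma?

Jurassic and Cretaceous

The Jurassic ends at 145 Ma and the Cretaceous begins at 145 Ma, so they share that boundary.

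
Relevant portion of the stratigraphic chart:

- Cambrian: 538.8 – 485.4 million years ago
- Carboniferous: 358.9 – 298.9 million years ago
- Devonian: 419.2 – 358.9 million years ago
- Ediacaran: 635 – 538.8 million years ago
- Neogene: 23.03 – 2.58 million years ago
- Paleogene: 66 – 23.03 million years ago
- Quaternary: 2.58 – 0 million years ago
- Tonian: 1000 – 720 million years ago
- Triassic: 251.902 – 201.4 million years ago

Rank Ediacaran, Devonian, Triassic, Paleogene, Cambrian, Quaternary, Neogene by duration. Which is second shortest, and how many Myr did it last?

Neogene, 20.45 million years

Durations: Ediacaran 96.2; Devonian 60.3; Triassic 50.502; Paleogene 42.97; Cambrian 53.4; Quaternary 2.58; Neogene 20.45 Myr.
Sorted shortest-first: Quaternary (2.58), Neogene (20.45), Paleogene (42.97), Triassic (50.502), Cambrian (53.4), Devonian (60.3), Ediacaran (96.2).
The second shortest is Neogene at 20.45 Myr.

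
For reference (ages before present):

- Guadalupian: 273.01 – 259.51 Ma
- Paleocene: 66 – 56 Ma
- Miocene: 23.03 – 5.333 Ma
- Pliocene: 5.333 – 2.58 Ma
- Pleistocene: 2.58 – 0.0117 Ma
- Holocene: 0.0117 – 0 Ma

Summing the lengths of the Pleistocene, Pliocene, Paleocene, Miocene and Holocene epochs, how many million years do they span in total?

33.03 million years

Each duration: Pleistocene = 2.5683; Pliocene = 2.753; Paleocene = 10; Miocene = 17.697; Holocene = 0.0117.
Sum: 2.5683 + 2.753 + 10 + 17.697 + 0.0117 = 33.03 Myr.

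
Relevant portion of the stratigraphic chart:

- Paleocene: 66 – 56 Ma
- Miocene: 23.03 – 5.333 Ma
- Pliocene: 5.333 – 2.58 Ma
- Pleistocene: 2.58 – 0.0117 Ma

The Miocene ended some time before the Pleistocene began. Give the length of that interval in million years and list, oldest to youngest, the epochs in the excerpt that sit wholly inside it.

2.753 million years; Pliocene

End of Miocene = 5.333 Ma; start of Pleistocene = 2.58 Ma.
Gap = 5.333 − 2.58 = 2.753 Myr.
Epochs wholly inside 5.333–2.58 Ma: Pliocene (5.333–2.58).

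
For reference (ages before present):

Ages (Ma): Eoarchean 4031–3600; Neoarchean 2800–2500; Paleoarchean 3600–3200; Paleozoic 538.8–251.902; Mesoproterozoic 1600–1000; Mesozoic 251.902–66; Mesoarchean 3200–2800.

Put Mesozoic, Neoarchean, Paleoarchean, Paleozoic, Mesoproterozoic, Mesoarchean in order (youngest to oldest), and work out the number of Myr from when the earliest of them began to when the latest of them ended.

Mesozoic, Paleozoic, Mesoproterozoic, Neoarchean, Mesoarchean, Paleoarchean; total span 3534 Myr

From the excerpt: Mesozoic 251.902–66; Neoarchean 2800–2500; Paleoarchean 3600–3200; Paleozoic 538.8–251.902; Mesoproterozoic 1600–1000; Mesoarchean 3200–2800 (Ma).
Larger Ma is earlier, so the oldest is Paleoarchean and the youngest is Mesozoic; youngest to oldest: Mesozoic, Paleozoic, Mesoproterozoic, Neoarchean, Mesoarchean, Paleoarchean.
Oldest start 3600 minus youngest end 66 gives 3534 Myr overall.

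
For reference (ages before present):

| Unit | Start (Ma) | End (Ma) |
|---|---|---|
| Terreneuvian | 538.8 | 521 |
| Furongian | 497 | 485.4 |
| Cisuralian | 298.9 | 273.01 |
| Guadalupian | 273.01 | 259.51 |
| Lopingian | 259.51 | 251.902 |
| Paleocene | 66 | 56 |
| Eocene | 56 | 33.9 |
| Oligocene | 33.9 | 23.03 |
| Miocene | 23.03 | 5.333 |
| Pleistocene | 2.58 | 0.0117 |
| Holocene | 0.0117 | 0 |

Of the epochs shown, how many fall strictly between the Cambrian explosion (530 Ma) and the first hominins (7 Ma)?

7

530 Ma sits inside the Terreneuvian (538.8–521) and 7 Ma inside the Miocene (23.03–5.333); neither of those is wholly between the two dates.
The listed epochs lying completely between them are Furongian, Cisuralian, Guadalupian, Lopingian, Paleocene, Eocene, Oligocene — 7 in all.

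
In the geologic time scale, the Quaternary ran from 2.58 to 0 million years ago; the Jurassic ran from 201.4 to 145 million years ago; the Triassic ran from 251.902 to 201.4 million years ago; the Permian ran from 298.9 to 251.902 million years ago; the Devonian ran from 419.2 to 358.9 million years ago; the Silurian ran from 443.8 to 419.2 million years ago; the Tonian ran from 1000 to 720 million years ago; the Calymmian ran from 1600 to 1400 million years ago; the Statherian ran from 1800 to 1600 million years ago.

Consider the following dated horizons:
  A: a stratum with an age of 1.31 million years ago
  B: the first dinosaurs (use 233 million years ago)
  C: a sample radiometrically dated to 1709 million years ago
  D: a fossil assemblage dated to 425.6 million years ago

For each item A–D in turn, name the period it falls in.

A: 1.31 Ma lies in 2.58–0 Ma, so Quaternary.
B: 233 Ma lies in 251.902–201.4 Ma, so Triassic.
C: 1709 Ma lies in 1800–1600 Ma, so Statherian.
D: 425.6 Ma lies in 443.8–419.2 Ma, so Silurian.

A — Quaternary; B — Triassic; C — Statherian; D — Silurian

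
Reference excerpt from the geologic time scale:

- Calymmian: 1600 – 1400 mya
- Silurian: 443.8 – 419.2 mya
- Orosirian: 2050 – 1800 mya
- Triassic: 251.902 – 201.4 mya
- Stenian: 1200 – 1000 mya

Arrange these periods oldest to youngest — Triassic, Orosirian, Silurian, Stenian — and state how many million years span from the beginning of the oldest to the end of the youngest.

Orosirian → Stenian → Silurian → Triassic; total span 1848.6 Myr

From the excerpt: Triassic 251.902–201.4; Orosirian 2050–1800; Silurian 443.8–419.2; Stenian 1200–1000 (Ma).
Larger Ma is earlier, so the oldest is Orosirian and the youngest is Triassic; oldest to youngest: Orosirian, Stenian, Silurian, Triassic.
Oldest start 2050 minus youngest end 201.4 gives 1848.6 Myr overall.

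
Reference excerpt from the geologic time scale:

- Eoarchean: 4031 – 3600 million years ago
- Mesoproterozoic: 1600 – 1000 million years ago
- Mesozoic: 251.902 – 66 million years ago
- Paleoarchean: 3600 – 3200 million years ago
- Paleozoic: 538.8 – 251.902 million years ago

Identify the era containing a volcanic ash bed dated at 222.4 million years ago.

Mesozoic

222.4 Ma lies between 251.902 and 66 Ma, so it falls in the Mesozoic.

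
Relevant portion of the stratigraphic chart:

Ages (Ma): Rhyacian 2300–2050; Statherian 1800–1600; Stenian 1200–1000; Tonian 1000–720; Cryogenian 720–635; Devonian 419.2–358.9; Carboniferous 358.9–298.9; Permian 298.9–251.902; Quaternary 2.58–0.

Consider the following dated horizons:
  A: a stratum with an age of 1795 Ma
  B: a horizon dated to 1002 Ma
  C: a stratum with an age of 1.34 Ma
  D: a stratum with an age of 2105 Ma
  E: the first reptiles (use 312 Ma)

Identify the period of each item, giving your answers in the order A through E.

Match each age against the start–end ranges in the excerpt: A = 1795 Ma → Statherian (1800–1600); B = 1002 Ma → Stenian (1200–1000); C = 1.34 Ma → Quaternary (2.58–0); D = 2105 Ma → Rhyacian (2300–2050); E = 312 Ma → Carboniferous (358.9–298.9).

A — Statherian; B — Stenian; C — Quaternary; D — Rhyacian; E — Carboniferous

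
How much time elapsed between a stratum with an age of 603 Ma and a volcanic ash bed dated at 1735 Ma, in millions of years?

1735 − 603 = 1132 million years.

1132 million years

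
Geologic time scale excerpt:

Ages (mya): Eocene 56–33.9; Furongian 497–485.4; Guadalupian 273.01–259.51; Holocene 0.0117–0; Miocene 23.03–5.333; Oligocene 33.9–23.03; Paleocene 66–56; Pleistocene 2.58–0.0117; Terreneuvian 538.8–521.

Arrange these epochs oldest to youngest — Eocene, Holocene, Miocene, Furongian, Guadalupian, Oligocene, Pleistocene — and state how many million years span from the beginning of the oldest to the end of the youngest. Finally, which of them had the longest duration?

Furongian, Guadalupian, Eocene, Oligocene, Miocene, Pleistocene, Holocene; total span 497 Myr; longest is Eocene

From the excerpt: Eocene 56–33.9; Holocene 0.0117–0; Miocene 23.03–5.333; Furongian 497–485.4; Guadalupian 273.01–259.51; Oligocene 33.9–23.03; Pleistocene 2.58–0.0117 (Ma).
Larger Ma is earlier, so the oldest is Furongian and the youngest is Holocene; oldest to youngest: Furongian, Guadalupian, Eocene, Oligocene, Miocene, Pleistocene, Holocene.
Oldest start 497 minus youngest end 0 gives 497 Myr overall.
Individual lengths (start − end): Guadalupian 13.5; Holocene 0.0117; Eocene 22.1; Pleistocene 2.5683; Oligocene 10.87; Furongian 11.6; Miocene 17.697. The largest is Eocene at 22.1 Myr.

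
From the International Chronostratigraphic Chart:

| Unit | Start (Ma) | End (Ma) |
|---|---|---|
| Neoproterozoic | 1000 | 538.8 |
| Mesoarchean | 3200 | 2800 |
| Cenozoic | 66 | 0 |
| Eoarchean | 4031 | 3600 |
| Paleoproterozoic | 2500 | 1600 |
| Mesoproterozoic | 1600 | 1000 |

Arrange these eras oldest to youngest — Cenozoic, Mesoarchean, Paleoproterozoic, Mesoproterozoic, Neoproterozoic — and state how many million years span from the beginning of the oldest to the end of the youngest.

Mesoarchean, Paleoproterozoic, Mesoproterozoic, Neoproterozoic, Cenozoic; total span 3200 Myr

Start ages (Ma): Mesoarchean 3200, Paleoproterozoic 2500, Mesoproterozoic 1600, Neoproterozoic 1000, Cenozoic 66.
Ordered oldest to youngest: Mesoarchean, Paleoproterozoic, Mesoproterozoic, Neoproterozoic, Cenozoic.
Span = 3200 − 0 = 3200 Myr.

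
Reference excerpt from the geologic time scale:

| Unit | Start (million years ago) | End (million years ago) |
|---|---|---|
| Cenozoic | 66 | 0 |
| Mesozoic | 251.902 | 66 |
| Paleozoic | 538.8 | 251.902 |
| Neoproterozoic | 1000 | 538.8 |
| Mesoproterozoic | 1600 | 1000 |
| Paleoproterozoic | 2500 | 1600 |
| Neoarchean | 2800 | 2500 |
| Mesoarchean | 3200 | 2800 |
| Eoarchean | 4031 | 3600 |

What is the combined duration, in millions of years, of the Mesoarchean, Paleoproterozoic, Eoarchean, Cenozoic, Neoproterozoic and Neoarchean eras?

2558.2 million years

Duration is start − end for each: (3200 − 2800) + (2500 − 1600) + (4031 − 3600) + (66 − 0) + (1000 − 538.8) + (2800 − 2500).
That is 400 + 900 + 431 + 66 + 461.2 + 300, which totals 2558.2 million years.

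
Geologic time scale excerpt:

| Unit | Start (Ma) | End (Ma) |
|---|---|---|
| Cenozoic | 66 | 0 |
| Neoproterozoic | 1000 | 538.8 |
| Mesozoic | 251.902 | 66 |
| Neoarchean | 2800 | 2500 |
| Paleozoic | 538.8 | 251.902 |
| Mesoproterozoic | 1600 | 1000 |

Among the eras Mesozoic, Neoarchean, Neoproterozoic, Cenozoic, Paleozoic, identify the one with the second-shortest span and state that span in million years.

Mesozoic, 185.902 million years

Durations: Mesozoic 185.902; Neoarchean 300; Neoproterozoic 461.2; Cenozoic 66; Paleozoic 286.898 Myr.
Sorted shortest-first: Cenozoic (66), Mesozoic (185.902), Paleozoic (286.898), Neoarchean (300), Neoproterozoic (461.2).
The second shortest is Mesozoic at 185.902 Myr.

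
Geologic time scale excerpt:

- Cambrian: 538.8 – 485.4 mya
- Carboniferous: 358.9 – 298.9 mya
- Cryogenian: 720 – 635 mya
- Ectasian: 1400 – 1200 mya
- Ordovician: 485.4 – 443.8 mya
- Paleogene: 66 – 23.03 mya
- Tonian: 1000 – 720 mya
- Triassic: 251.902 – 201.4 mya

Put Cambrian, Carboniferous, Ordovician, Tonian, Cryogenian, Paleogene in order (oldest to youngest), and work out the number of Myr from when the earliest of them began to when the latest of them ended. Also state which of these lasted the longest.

Start ages (Ma): Tonian 1000, Cryogenian 720, Cambrian 538.8, Ordovician 485.4, Carboniferous 358.9, Paleogene 66.
Ordered oldest to youngest: Tonian, Cryogenian, Cambrian, Ordovician, Carboniferous, Paleogene.
Span = 1000 − 23.03 = 976.97 Myr.
Durations: Cryogenian 85, Ordovician 41.6, Cambrian 53.4, Tonian 280, Paleogene 42.97, Carboniferous 60 → longest is Tonian (280 Myr).

Tonian → Cryogenian → Cambrian → Ordovician → Carboniferous → Paleogene; total span 976.97 Myr; longest is Tonian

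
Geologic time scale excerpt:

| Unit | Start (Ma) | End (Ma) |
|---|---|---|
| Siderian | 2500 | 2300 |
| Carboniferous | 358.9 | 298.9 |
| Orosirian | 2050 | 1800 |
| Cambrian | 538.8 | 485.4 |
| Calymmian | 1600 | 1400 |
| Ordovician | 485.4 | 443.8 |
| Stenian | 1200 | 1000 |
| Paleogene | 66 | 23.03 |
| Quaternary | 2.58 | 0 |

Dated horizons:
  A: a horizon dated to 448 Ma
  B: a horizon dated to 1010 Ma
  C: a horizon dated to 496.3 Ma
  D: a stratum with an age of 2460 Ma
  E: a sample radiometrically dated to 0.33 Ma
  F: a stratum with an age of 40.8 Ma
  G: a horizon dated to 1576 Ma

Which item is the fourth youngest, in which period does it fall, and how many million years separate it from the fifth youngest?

C, in the Cambrian; 513.7 million years to B

Smaller Ma means younger, so youngest first: E 0.33 < F 40.8 < A 448 < C 496.3 < B 1010 < G 1576 < D 2460.
Counting 4 along gives C (496.3 Ma); the excerpt puts that inside the Cambrian, 538.8–485.4 Ma.
Next in line is B (1010 Ma), and 1010 − 496.3 = 513.7 Myr.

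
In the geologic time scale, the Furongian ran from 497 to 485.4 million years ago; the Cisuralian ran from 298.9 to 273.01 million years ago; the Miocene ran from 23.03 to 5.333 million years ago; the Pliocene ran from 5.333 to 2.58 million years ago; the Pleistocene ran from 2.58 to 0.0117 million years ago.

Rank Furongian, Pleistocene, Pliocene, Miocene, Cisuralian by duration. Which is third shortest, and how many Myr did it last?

Start − end for each: Furongian 497 − 485.4 = 11.6; Pleistocene 2.58 − 0.0117 = 2.5683; Pliocene 5.333 − 2.58 = 2.753; Miocene 23.03 − 5.333 = 17.697; Cisuralian 298.9 − 273.01 = 25.89.
Ranking these from shortest: Pleistocene < Pliocene < Furongian < Miocene < Cisuralian.
Position 3 in that ranking is Furongian, which lasted 11.6 Myr.

Furongian, 11.6 million years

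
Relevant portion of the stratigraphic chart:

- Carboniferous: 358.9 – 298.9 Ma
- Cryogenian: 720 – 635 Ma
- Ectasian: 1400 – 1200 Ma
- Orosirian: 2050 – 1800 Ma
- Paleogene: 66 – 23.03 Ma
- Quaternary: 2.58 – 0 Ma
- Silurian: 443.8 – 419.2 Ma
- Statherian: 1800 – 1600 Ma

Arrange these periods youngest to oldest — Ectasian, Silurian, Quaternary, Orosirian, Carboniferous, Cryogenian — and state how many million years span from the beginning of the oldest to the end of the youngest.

Quaternary → Carboniferous → Silurian → Cryogenian → Ectasian → Orosirian; total span 2050 Myr

Start ages (Ma): Orosirian 2050, Ectasian 1400, Cryogenian 720, Silurian 443.8, Carboniferous 358.9, Quaternary 2.58.
Ordered youngest to oldest: Quaternary, Carboniferous, Silurian, Cryogenian, Ectasian, Orosirian.
Span = 2050 − 0 = 2050 Myr.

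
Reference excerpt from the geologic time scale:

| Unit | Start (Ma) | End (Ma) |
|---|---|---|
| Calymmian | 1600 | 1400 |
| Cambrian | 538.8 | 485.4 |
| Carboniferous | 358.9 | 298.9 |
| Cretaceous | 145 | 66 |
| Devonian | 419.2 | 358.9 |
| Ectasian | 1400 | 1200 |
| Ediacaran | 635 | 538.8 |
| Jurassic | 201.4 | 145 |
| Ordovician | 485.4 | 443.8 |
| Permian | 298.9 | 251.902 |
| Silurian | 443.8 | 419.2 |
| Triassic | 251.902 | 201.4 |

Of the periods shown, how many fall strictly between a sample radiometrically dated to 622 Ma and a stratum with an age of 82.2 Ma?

The older date is 622 Ma and the younger is 82.2 Ma.
Periods with start < 622 and end > 82.2 Ma: Cambrian (538.8–485.4), Ordovician (485.4–443.8), Silurian (443.8–419.2), Devonian (419.2–358.9), Carboniferous (358.9–298.9), Permian (298.9–251.902), Triassic (251.902–201.4), Jurassic (201.4–145).
That is 8 complete periods.

8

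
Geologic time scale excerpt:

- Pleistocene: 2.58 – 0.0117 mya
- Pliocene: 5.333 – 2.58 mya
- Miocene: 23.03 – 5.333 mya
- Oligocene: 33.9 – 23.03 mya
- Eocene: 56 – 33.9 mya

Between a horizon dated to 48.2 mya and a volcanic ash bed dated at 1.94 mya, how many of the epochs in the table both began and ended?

48.2 Ma sits inside the Eocene (56–33.9) and 1.94 Ma inside the Pleistocene (2.58–0.0117); neither of those is wholly between the two dates.
The listed epochs lying completely between them are Oligocene, Miocene, Pliocene — 3 in all.

3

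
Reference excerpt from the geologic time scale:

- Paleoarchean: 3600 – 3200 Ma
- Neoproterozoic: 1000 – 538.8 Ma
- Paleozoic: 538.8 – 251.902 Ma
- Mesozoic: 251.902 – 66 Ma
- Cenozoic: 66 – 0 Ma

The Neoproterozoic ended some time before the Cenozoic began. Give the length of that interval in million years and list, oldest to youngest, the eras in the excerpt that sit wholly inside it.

End of Neoproterozoic = 538.8 Ma; start of Cenozoic = 66 Ma.
Gap = 538.8 − 66 = 472.8 Myr.
Eras wholly inside 538.8–66 Ma: Paleozoic (538.8–251.902), Mesozoic (251.902–66).

472.8 million years; Paleozoic, Mesozoic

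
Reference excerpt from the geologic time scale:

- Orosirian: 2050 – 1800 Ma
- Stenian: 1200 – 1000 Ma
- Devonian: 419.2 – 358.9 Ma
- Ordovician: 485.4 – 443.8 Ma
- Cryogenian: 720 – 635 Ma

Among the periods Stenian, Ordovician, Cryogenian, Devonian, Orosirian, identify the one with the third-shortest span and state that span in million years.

Cryogenian, 85 million years

Durations: Stenian 200; Ordovician 41.6; Cryogenian 85; Devonian 60.3; Orosirian 250 Myr.
Sorted shortest-first: Ordovician (41.6), Devonian (60.3), Cryogenian (85), Stenian (200), Orosirian (250).
The third shortest is Cryogenian at 85 Myr.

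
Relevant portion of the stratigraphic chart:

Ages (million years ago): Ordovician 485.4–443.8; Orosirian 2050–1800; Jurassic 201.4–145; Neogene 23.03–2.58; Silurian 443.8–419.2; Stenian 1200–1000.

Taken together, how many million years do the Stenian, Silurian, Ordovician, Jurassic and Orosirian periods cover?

572.6 million years

Each duration: Stenian = 200; Silurian = 24.6; Ordovician = 41.6; Jurassic = 56.4; Orosirian = 250.
Sum: 200 + 24.6 + 41.6 + 56.4 + 250 = 572.6 Myr.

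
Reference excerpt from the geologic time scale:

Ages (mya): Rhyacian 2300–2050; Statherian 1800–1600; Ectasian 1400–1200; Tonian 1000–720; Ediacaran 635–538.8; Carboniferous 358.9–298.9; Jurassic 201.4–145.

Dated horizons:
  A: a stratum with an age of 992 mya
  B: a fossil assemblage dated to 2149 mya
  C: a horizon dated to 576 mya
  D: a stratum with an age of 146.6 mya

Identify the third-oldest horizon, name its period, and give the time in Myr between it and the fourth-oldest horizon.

C, in the Ediacaran; 429.4 million years to D

Sorted oldest-first by Ma: B (2149), A (992), C (576), D (146.6).
The third oldest is C at 576 Ma, which lies in 635–538.8 Ma: the Ediacaran.
The fourth oldest is D at 146.6 Ma; separation = |576 − 146.6| = 429.4 Myr.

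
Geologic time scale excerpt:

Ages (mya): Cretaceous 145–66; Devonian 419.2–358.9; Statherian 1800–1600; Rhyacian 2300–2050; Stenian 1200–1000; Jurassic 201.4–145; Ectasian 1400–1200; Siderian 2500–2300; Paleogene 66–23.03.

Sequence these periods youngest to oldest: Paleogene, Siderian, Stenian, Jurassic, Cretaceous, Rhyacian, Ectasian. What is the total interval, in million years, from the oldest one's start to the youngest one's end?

Paleogene, Cretaceous, Jurassic, Stenian, Ectasian, Rhyacian, Siderian; total span 2476.97 Myr

Start ages (Ma): Siderian 2500, Rhyacian 2300, Ectasian 1400, Stenian 1200, Jurassic 201.4, Cretaceous 145, Paleogene 66.
Ordered youngest to oldest: Paleogene, Cretaceous, Jurassic, Stenian, Ectasian, Rhyacian, Siderian.
Span = 2500 − 23.03 = 2476.97 Myr.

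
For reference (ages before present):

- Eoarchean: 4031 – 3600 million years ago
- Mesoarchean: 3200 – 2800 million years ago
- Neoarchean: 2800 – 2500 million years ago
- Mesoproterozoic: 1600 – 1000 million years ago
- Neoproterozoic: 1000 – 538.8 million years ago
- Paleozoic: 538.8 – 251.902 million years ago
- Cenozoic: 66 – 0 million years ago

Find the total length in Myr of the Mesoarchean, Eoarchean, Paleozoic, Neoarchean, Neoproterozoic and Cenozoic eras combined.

1945.098 million years

Each duration: Mesoarchean = 400; Eoarchean = 431; Paleozoic = 286.898; Neoarchean = 300; Neoproterozoic = 461.2; Cenozoic = 66.
Sum: 400 + 431 + 286.898 + 300 + 461.2 + 66 = 1945.098 Myr.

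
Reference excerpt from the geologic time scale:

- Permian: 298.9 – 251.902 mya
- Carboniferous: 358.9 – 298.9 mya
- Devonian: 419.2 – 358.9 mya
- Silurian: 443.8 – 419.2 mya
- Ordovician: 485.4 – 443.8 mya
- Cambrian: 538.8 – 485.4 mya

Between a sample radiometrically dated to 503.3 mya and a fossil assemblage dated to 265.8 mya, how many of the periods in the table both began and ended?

4

503.3 Ma sits inside the Cambrian (538.8–485.4) and 265.8 Ma inside the Permian (298.9–251.902); neither of those is wholly between the two dates.
The listed periods lying completely between them are Ordovician, Silurian, Devonian, Carboniferous — 4 in all.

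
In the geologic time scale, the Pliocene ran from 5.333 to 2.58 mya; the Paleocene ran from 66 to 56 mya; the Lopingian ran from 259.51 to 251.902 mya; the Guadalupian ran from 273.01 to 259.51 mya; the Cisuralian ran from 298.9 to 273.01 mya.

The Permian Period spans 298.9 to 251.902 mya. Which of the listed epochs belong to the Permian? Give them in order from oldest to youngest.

Epochs with both bounds inside 298.9–251.902 Ma: Cisuralian (298.9–273.01), Guadalupian (273.01–259.51), Lopingian (259.51–251.902).

Cisuralian, Guadalupian, Lopingian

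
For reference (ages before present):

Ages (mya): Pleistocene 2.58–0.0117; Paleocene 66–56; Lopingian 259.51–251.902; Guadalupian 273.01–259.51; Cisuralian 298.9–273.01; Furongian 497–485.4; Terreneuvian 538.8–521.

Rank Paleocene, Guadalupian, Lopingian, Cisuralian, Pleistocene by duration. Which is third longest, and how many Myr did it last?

Paleocene, 10 million years

Start − end for each: Paleocene 66 − 56 = 10; Guadalupian 273.01 − 259.51 = 13.5; Lopingian 259.51 − 251.902 = 7.608; Cisuralian 298.9 − 273.01 = 25.89; Pleistocene 2.58 − 0.0117 = 2.5683.
Ranking these from longest: Cisuralian > Guadalupian > Paleocene > Lopingian > Pleistocene.
Position 3 in that ranking is Paleocene, which lasted 10 Myr.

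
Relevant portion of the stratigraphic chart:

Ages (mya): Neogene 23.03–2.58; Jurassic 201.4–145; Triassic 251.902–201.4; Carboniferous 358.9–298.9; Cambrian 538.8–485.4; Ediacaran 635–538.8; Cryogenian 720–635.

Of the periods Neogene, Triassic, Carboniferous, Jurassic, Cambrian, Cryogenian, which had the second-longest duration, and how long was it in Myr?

Carboniferous, 60 million years

Start − end for each: Neogene 23.03 − 2.58 = 20.45; Triassic 251.902 − 201.4 = 50.502; Carboniferous 358.9 − 298.9 = 60; Jurassic 201.4 − 145 = 56.4; Cambrian 538.8 − 485.4 = 53.4; Cryogenian 720 − 635 = 85.
Ranking these from longest: Cryogenian > Carboniferous > Jurassic > Cambrian > Triassic > Neogene.
Position 2 in that ranking is Carboniferous, which lasted 60 Myr.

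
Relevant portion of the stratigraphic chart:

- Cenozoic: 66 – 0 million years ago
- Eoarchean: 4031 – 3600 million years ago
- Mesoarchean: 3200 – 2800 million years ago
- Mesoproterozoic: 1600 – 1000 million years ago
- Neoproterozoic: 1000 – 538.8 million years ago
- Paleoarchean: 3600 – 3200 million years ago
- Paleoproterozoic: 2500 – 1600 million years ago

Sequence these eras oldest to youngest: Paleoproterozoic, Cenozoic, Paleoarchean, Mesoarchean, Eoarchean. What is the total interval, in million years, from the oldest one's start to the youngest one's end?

Eoarchean → Paleoarchean → Mesoarchean → Paleoproterozoic → Cenozoic; total span 4031 Myr

From the excerpt: Paleoproterozoic 2500–1600; Cenozoic 66–0; Paleoarchean 3600–3200; Mesoarchean 3200–2800; Eoarchean 4031–3600 (Ma).
Larger Ma is earlier, so the oldest is Eoarchean and the youngest is Cenozoic; oldest to youngest: Eoarchean, Paleoarchean, Mesoarchean, Paleoproterozoic, Cenozoic.
Oldest start 4031 minus youngest end 0 gives 4031 Myr overall.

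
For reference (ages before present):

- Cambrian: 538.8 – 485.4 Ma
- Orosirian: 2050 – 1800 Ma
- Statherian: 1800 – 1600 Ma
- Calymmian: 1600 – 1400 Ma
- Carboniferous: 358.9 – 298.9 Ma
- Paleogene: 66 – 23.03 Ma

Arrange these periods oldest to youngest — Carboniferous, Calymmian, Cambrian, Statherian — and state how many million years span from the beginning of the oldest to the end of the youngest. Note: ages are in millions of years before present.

From the excerpt: Carboniferous 358.9–298.9; Calymmian 1600–1400; Cambrian 538.8–485.4; Statherian 1800–1600 (Ma).
Larger Ma is earlier, so the oldest is Statherian and the youngest is Carboniferous; oldest to youngest: Statherian, Calymmian, Cambrian, Carboniferous.
Oldest start 1800 minus youngest end 298.9 gives 1501.1 Myr overall.

Statherian → Calymmian → Cambrian → Carboniferous; total span 1501.1 Myr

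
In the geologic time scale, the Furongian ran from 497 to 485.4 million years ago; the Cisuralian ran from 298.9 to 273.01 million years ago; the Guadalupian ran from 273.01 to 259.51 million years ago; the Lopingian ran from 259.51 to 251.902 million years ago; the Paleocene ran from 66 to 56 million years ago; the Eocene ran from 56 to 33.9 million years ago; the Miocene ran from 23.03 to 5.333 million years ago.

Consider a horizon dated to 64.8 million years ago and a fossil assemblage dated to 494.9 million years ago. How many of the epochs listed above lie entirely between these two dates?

3

The older date is 494.9 Ma and the younger is 64.8 Ma.
Epochs with start < 494.9 and end > 64.8 Ma: Cisuralian (298.9–273.01), Guadalupian (273.01–259.51), Lopingian (259.51–251.902).
That is 3 complete epochs.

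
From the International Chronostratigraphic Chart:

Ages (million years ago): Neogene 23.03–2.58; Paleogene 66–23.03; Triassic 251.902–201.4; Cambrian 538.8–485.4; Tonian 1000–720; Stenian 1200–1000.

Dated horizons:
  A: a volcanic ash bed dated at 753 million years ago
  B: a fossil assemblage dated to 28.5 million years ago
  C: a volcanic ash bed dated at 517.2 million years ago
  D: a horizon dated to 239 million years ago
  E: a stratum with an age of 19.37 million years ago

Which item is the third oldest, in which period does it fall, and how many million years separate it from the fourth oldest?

D, in the Triassic; 210.5 million years to B

Larger Ma means older, so oldest first: A 753 > C 517.2 > D 239 > B 28.5 > E 19.37.
Counting 3 along gives D (239 Ma); the excerpt puts that inside the Triassic, 251.902–201.4 Ma.
Next in line is B (28.5 Ma), and 239 − 28.5 = 210.5 Myr.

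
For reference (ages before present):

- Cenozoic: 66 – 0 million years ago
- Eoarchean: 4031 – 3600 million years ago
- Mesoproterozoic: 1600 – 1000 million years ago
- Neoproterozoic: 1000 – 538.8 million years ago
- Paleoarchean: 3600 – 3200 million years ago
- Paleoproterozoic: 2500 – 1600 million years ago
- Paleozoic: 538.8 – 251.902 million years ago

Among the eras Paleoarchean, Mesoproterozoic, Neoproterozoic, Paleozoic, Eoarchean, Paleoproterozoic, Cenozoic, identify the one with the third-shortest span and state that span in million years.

Durations: Paleoarchean 400; Mesoproterozoic 600; Neoproterozoic 461.2; Paleozoic 286.898; Eoarchean 431; Paleoproterozoic 900; Cenozoic 66 Myr.
Sorted shortest-first: Cenozoic (66), Paleozoic (286.898), Paleoarchean (400), Eoarchean (431), Neoproterozoic (461.2), Mesoproterozoic (600), Paleoproterozoic (900).
The third shortest is Paleoarchean at 400 Myr.

Paleoarchean, 400 million years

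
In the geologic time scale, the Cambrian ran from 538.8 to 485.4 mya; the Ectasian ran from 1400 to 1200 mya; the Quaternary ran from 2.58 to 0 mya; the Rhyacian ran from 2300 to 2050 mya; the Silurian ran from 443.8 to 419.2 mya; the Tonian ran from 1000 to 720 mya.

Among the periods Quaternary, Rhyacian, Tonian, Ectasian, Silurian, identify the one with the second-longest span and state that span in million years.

Rhyacian, 250 million years

Durations: Quaternary 2.58; Rhyacian 250; Tonian 280; Ectasian 200; Silurian 24.6 Myr.
Sorted longest-first: Tonian (280), Rhyacian (250), Ectasian (200), Silurian (24.6), Quaternary (2.58).
The second longest is Rhyacian at 250 Myr.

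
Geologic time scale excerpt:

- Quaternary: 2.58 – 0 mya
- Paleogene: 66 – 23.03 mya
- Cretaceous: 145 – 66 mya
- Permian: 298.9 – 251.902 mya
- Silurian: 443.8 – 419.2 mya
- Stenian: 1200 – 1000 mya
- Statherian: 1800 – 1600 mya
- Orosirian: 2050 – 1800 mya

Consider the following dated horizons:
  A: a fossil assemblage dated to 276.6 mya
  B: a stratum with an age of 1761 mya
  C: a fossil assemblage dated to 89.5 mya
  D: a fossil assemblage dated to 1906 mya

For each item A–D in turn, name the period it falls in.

A: 276.6 Ma lies in 298.9–251.902 Ma, so Permian.
B: 1761 Ma lies in 1800–1600 Ma, so Statherian.
C: 89.5 Ma lies in 145–66 Ma, so Cretaceous.
D: 1906 Ma lies in 2050–1800 Ma, so Orosirian.

A — Permian; B — Statherian; C — Cretaceous; D — Orosirian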